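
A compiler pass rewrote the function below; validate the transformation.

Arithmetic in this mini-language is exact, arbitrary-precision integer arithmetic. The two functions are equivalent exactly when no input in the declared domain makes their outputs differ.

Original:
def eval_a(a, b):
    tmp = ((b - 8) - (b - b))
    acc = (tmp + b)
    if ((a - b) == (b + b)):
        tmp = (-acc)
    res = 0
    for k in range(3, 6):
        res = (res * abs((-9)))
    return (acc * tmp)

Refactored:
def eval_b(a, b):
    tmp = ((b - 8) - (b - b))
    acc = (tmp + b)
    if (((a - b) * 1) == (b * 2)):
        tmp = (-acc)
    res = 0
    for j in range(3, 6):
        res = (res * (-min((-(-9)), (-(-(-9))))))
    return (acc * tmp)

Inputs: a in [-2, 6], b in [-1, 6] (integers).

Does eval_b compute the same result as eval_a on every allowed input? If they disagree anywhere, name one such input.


Behavior is preserved: although local variable names differ, and arithmetic usage differs, and constant usage differs, and min/max/abs usage differs, the outputs never diverge.
One worked example (a=-1, b=4) — eval_a: tmp = -4; acc = 0; ((a - b) == (b + b)) -> false; res = 0; [k=3]; res = 0; [k=4]; res = 0; [k=5]; res = 0; return 0; eval_b: tmp = -4; acc = 0; (((a - b) * 1) == (b * 2)) -> false; res = 0; [j=3]; res = 0; [j=4]; res = 0; [j=5]; res = 0; return 0; agreement on 0.
Every one of the 72 inputs gives matching results.
verdict: equivalent


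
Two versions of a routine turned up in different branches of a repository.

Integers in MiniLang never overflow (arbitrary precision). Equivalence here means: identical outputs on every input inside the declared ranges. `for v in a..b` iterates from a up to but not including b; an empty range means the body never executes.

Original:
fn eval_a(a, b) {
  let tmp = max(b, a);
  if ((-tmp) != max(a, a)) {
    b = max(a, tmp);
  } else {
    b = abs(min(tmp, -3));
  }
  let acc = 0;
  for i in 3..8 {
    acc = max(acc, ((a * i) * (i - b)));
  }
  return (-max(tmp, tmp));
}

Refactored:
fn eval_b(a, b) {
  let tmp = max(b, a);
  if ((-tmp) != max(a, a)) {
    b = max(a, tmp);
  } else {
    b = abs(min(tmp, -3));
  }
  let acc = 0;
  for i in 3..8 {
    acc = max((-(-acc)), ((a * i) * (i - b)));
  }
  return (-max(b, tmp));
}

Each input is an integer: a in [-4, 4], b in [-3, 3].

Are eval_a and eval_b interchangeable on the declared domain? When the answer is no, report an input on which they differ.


Consider the input a=-2, b=2.
eval_a: tmp becomes 2; next ((-tmp) != max(a, a)) evaluates to false; next b becomes 3; next acc becomes 0; next at i=3:; next acc becomes 0; next at i=4:; next acc becomes 0; next at i=5:; next acc becomes 0; next at i=6:; next acc becomes 0; next at i=7:; next acc becomes 0; next final value -2
eval_b: tmp becomes 2; next ((-tmp) != max(a, a)) evaluates to false; next b becomes 3; next acc becomes 0; next at i=3:; next acc becomes 0; next at i=4:; next acc becomes 0; next at i=5:; next acc becomes 0; next at i=6:; next acc becomes 0; next at i=7:; next acc becomes 0; next final value -3
-2 against -3: the behavior changed.
verdict: not equivalent; witness: a=-2, b=2


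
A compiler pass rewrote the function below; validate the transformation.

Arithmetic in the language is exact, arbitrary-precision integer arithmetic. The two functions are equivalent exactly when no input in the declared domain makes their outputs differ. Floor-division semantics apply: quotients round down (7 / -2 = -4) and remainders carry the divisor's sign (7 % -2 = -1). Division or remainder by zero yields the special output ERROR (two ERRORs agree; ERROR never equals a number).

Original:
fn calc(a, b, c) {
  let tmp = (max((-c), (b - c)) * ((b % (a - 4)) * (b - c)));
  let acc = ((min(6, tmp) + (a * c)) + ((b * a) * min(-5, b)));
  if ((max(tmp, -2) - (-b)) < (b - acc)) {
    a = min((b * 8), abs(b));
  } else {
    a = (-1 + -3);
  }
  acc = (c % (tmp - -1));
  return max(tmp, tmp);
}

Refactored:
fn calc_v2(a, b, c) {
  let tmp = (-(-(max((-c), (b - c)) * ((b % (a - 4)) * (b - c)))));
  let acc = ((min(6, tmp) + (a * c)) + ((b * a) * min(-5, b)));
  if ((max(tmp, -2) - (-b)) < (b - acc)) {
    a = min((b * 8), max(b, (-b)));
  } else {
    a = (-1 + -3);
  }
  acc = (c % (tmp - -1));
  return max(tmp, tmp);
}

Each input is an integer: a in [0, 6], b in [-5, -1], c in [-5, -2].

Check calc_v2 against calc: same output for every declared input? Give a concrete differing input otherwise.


Behavior is preserved: although min/max/abs usage differs, the outputs never diverge.
Tracing a=0, b=-4, c=-5: calc: tmp := 0 | acc := 0 | ((max(tmp, -2) - (-b)) < (b - acc)): false | a := -4 | acc := 0 | result 0 | calc_v2: tmp := 0 | acc := 0 | ((max(tmp, -2) - (-b)) < (b - acc)): false | a := -4 | acc := 0 | result 0 — matching result 0.
Every one of the 140 inputs gives matching results.
verdict: equivalent


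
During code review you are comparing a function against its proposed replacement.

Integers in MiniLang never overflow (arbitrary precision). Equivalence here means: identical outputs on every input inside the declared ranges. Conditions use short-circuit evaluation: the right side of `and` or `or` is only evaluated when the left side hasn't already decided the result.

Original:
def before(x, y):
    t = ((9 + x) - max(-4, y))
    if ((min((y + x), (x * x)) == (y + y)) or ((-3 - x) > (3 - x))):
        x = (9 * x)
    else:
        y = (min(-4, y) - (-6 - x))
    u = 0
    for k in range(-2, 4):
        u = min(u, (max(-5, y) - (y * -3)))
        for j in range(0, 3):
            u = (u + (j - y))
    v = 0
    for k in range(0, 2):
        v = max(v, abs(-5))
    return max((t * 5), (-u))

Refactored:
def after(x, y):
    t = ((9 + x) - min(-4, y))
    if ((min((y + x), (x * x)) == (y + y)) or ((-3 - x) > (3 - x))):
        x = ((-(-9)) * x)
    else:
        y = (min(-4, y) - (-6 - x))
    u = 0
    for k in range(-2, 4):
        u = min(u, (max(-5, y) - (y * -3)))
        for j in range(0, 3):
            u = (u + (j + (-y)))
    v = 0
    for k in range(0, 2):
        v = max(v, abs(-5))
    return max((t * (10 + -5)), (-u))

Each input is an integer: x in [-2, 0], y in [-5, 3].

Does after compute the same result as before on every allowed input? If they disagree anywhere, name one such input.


On input x=-2, y=-5, before returns 55 while after returns 60.
verdict: not equivalent; witness: x=-2, y=-5


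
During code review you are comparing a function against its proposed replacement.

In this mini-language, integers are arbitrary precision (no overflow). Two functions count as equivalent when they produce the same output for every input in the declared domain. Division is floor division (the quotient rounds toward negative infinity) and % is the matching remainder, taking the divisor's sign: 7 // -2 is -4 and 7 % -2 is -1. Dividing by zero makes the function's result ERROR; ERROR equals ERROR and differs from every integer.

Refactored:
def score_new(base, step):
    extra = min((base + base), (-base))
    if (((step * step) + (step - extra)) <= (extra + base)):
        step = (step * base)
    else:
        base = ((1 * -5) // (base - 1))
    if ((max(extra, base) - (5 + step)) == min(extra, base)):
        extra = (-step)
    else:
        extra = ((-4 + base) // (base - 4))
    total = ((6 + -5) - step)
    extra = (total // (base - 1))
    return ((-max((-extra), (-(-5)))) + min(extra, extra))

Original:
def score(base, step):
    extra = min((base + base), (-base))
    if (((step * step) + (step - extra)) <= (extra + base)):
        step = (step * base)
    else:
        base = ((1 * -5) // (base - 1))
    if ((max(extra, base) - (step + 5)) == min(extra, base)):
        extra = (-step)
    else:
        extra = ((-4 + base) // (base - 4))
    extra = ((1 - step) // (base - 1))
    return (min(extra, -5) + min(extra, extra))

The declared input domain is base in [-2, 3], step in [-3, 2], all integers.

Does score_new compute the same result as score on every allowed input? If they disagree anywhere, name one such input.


This is a faithful refactor — arithmetic usage differs, and statement counts differ, and constant usage differs, and local variable names differ, and min/max/abs usage differs, but the computed results match everywhere.
Tracing base=-2, step=0: score: extra=-4, then (((step * step) + (step - extra)) <= (extra + base)) is false, then base=1, then ((max(extra, base) - (step + 5)) == min(extra, base)) is true, then extra=0, then a zero divisor aborts: ERROR | score_new: extra=-4, then (((step * step) + (step - extra)) <= (extra + base)) is false, then base=1, then ((max(extra, base) - (5 + step)) == min(extra, base)) is true, then extra=0, then total=1, then a zero divisor aborts: ERROR — matching result ERROR.
An exhaustive pass over the 36 declared inputs shows identical outputs.
verdict: equivalent


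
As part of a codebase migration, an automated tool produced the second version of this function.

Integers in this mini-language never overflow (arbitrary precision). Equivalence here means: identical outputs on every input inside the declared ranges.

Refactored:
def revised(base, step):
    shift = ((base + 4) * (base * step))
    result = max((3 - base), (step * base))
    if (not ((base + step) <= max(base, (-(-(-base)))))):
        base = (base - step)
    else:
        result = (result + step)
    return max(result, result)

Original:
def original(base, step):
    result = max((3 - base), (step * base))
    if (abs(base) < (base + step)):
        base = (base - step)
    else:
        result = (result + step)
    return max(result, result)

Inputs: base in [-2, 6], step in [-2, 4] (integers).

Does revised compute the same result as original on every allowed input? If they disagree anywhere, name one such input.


Behavior is preserved: although comparison usage differs; and statement counts differ; and boolean connective usage differs; and arithmetic usage differs; and min/max/abs usage differs; and local variable names differ; and constant usage differs, the outputs never diverge.
Spot check at base=1, step=3 — original: result becomes 3; next (abs(base) < (base + step)) evaluates to true; next base becomes -2; next final value 3. revised: shift becomes 15; next result becomes 3; next (not ((base + step) <= max(base, (-(-(-base)))))) evaluates to true; next base becomes -2; next final value 3. Both give 3.
Checked all 63 inputs in the declared domain: the outputs agree on every one.
verdict: equivalent


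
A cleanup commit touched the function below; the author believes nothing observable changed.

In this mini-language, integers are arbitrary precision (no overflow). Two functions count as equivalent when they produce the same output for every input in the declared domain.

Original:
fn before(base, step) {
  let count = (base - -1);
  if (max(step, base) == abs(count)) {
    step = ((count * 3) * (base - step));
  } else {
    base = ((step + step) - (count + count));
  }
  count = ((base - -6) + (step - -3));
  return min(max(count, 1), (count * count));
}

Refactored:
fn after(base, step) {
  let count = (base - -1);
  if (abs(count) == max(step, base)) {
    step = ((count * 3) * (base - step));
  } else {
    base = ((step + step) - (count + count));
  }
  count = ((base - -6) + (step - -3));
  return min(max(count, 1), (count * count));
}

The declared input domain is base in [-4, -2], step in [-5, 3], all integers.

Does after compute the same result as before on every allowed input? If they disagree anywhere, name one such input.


Although same computation, different form, 27/27 inputs agree.
verdict: equivalent


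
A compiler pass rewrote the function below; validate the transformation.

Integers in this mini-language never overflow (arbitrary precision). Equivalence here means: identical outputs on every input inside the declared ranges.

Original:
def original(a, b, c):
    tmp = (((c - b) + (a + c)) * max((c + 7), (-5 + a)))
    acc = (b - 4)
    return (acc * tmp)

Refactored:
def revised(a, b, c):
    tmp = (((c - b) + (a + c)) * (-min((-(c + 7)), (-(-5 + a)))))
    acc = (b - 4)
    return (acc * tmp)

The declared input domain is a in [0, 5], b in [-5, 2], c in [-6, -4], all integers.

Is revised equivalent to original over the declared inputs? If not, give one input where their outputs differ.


Reading the diff, among the changes: min/max/abs usage differs.
One worked example (a=3, b=-1, c=-5) — original: tmp = -12; acc = -5; return 60; revised: tmp = -12; acc = -5; return 60; agreement on 60.
Every one of the 144 inputs gives matching results.
verdict: equivalent


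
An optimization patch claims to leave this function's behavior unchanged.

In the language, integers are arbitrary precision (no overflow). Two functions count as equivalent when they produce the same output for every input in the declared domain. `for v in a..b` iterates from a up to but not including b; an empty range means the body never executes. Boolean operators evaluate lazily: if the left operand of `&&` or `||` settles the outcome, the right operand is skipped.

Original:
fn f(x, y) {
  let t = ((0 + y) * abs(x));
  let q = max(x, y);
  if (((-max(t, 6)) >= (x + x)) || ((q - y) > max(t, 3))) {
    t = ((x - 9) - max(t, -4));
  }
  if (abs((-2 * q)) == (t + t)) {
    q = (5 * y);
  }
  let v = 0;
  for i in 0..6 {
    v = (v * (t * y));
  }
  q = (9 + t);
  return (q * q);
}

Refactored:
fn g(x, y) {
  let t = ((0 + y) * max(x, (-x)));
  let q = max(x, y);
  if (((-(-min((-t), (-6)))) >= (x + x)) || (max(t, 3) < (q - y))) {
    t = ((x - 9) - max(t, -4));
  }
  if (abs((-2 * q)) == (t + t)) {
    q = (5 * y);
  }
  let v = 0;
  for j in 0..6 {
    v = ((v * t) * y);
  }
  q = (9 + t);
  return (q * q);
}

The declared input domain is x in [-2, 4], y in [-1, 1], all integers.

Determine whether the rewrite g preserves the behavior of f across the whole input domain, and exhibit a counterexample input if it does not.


Equivalent — the differences include comparison usage differs; min/max/abs usage differs; local variable names differ, yet no declared input distinguishes the two.
One worked example (x=2, y=-1) — f: t = -2; q = 2; (((-max(t, 6)) >= (x + x)) || ((q - y) > max(t, 3))) -> false; (abs((-2 * q)) == (t + t)) -> false; v = 0; [i=0]; v = 0; [i=1]; v = 0; [i=2]; v = 0; [i=3]; v = 0; [i=4]; v = 0; [i=5]; v = 0; q = 7; return 49; g: t = -2; q = 2; (((-(-min((-t), (-6)))) >= (x + x)) || (max(t, 3) < (q - y))) -> false; (abs((-2 * q)) == (t + t)) -> false; v = 0; [j=0]; v = 0; [j=1]; v = 0; [j=2]; v = 0; [j=3]; v = 0; [j=4]; v = 0; [j=5]; v = 0; q = 7; return 49; agreement on 49.
Every one of the 21 inputs gives matching results.
verdict: equivalent


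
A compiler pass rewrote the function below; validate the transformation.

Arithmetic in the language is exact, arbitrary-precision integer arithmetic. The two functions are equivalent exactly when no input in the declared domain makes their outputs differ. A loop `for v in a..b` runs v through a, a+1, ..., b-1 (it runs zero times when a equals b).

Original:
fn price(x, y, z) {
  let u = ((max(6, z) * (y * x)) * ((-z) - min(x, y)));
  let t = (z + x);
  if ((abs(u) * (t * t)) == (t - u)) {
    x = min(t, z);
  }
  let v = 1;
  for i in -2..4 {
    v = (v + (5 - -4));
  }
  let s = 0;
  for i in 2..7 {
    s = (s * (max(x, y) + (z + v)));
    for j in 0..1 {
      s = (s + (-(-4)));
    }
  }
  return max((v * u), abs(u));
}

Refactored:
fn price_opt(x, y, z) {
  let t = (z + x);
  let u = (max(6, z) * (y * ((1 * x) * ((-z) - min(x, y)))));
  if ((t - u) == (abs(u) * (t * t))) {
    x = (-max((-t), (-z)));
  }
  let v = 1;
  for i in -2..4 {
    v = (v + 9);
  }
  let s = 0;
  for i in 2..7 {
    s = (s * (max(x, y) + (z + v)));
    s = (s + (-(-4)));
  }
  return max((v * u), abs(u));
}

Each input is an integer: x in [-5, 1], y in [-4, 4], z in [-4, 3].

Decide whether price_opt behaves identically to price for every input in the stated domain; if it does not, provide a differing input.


The two are interchangeable: min/max/abs usage differs; local variable names differ; arithmetic usage differs; constant usage differs; loop structure differs; statement counts differ, and every declared input agrees.
Tracing x=-1, y=-4, z=-3: price: u := 168 | t := -4 | ((abs(u) * (t * t)) == (t - u)): false | v := 1 | iter i=-2: | v := 10 | iter i=-1: | v := 19 | iter i=0: | v := 28 | iter i=1: | v := 37 | iter i=2: | v := 46 | iter i=3: | v := 55 | s := 0 | iter i=2: | s := 0 | iter j=0: | s := 4 | iter i=3: | s := 204 | iter j=0: | s := 208 | iter i=4: | s := 10608 | iter j=0: | s := 10612 | iter i=5: | s := 541212 | iter j=0: | s := 541216 | iter i=6: | s := 27602016 | iter j=0: | s := 27602020 | result 9240 | price_opt: t := -4 | u := 168 | ((t - u) == (abs(u) * (t * t))): false | v := 1 | iter i=-2: | v := 10 | iter i=-1: | v := 19 | iter i=0: | v := 28 | iter i=1: | v := 37 | iter i=2: | v := 46 | iter i=3: | v := 55 | s := 0 | iter i=2: | s := 0 | s := 4 | iter i=3: | s := 204 | s := 208 | iter i=4: | s := 10608 | s := 10612 | iter i=5: | s := 541212 | s := 541216 | iter i=6: | s := 27602016 | s := 27602020 | result 9240 — matching result 9240.
Checked all 504 inputs in the declared domain: the outputs agree on every one.
verdict: equivalent


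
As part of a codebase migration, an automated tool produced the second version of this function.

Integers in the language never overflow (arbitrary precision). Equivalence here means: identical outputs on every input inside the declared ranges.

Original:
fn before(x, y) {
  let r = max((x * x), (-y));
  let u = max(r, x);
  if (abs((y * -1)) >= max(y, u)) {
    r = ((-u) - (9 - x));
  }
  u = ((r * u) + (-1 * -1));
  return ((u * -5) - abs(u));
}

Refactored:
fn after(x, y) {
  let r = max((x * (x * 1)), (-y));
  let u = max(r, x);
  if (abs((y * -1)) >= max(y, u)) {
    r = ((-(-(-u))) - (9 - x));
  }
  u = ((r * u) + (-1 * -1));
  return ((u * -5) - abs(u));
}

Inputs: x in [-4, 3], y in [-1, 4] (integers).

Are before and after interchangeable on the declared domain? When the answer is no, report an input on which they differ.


This is a faithful refactor — constant usage differs; also arithmetic usage differs, but the computed results match everywhere.
As a probe, take x=-4, y=3: before runs r=16, then u=16, then (abs((y * -1)) >= max(y, u)) is false, then u=257, then returns -1542; after runs r=16, then u=16, then (abs((y * -1)) >= max(y, u)) is false, then u=257, then returns -1542; both end at -1542.
Sweeping the whole domain (48 inputs) finds no disagreement.
verdict: equivalent


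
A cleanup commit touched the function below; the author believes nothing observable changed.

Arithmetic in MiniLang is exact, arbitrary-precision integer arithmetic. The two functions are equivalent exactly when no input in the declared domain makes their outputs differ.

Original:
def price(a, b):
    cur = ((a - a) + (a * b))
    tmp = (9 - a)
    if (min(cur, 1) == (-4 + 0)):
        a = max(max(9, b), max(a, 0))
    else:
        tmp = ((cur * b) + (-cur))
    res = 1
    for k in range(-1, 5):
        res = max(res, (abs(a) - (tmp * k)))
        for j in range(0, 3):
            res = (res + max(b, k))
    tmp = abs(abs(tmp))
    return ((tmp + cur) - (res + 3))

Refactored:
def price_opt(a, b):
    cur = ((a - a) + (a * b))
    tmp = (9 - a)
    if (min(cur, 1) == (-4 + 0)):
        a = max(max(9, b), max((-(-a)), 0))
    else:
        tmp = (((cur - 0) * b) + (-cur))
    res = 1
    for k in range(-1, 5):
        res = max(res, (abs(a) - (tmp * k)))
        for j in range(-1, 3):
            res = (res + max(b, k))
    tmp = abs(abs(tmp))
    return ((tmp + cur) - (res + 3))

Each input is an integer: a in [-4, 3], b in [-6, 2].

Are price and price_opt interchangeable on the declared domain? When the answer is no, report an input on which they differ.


Try a=-4, b=-6.
price: cur=24, then tmp=13, then (min(cur, 1) == (-4 + 0)) is false, then tmp=-168, then res=1, then (k=-1), then res=1, then (j=0), then res=0, then (j=1), then res=-1, then (j=2), then res=-2, then (k=0), then res=4, then (j=0), then res=4, then (j=1), then res=4, then (j=2), then res=4, then (k=1), then res=172, then (j=0), then res=173, then (j=1), then res=174, then (j=2), then res=175, then (k=2), then res=340, then (j=0), then res=342, then (j=1), then res=344, then (j=2), then res=346, then (k=3), then res=508, then (j=0), then res=511, then (j=1), then res=514, then (j=2), then res=517, then (k=4), then res=676, then (j=0), then res=680, then (j=1), then res=684, then (j=2), then res=688, then tmp=168, then returns -499
price_opt: cur=24, then tmp=13, then (min(cur, 1) == (-4 + 0)) is false, then tmp=-168, then res=1, then (k=-1), then res=1, then (j=-1), then res=0, then (j=0), then res=-1, then (j=1), then res=-2, then (j=2), then res=-3, then (k=0), then res=4, then (j=-1), then res=4, then (j=0), then res=4, then (j=1), then res=4, then (j=2), then res=4, then (k=1), then res=172, then (j=-1), then res=173, then (j=0), then res=174, then (j=1), then res=175, then (j=2), then res=176, then (k=2), then res=340, then (j=-1), then res=342, then (j=0), then res=344, then (j=1), then res=346, then (j=2), then res=348, then (k=3), then res=508, then (j=-1), then res=511, then (j=0), then res=514, then (j=1), then res=517, then (j=2), then res=520, then (k=4), then res=676, then (j=-1), then res=680, then (j=0), then res=684, then (j=1), then res=688, then (j=2), then res=692, then tmp=168, then returns -503
-499 != -503, so the rewrite changes behavior.
verdict: not equivalent; witness: a=-4, b=-6


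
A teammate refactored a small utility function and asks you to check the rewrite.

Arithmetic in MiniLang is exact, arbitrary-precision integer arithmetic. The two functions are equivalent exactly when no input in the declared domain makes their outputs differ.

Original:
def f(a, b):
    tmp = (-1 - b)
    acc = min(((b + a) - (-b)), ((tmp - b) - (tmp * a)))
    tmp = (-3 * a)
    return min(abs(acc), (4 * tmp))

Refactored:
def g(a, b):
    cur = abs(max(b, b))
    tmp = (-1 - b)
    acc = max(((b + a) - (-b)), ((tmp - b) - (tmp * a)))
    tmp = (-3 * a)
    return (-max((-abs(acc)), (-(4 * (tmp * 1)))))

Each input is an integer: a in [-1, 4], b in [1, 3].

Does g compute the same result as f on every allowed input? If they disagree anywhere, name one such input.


The rewrite breaks on a=-1, b=1, where the results are 5 and 1.
f: tmp = -2; acc = -5; tmp = 3; return 5
g: cur = 1; tmp = -2; acc = 1; tmp = 3; return 1
verdict: not equivalent; witness: a=-1, b=1


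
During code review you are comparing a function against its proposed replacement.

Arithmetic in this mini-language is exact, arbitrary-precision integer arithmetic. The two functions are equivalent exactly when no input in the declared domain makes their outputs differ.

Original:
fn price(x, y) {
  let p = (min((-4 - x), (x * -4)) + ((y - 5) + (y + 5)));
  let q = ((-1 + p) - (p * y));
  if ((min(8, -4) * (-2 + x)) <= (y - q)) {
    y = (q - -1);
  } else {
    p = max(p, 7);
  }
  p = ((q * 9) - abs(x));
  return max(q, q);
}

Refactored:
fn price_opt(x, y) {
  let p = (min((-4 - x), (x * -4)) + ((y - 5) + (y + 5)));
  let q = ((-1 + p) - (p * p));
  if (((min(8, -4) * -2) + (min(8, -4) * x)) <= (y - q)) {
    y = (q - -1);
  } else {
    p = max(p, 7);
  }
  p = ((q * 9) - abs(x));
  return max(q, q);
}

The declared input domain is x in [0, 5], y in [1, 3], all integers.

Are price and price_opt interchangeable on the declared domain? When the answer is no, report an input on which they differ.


Try x=0, y=1.
price: p becomes -2; next q becomes -1; next ((min(8, -4) * (-2 + x)) <= (y - q)) evaluates to false; next p becomes 7; next p becomes -9; next final value -1
price_opt: p becomes -2; next q becomes -7; next (((min(8, -4) * -2) + (min(8, -4) * x)) <= (y - q)) evaluates to true; next y becomes -6; next p becomes -63; next final value -7
-1 vs -7 — the two versions disagree here.
verdict: not equivalent; witness: x=0, y=1


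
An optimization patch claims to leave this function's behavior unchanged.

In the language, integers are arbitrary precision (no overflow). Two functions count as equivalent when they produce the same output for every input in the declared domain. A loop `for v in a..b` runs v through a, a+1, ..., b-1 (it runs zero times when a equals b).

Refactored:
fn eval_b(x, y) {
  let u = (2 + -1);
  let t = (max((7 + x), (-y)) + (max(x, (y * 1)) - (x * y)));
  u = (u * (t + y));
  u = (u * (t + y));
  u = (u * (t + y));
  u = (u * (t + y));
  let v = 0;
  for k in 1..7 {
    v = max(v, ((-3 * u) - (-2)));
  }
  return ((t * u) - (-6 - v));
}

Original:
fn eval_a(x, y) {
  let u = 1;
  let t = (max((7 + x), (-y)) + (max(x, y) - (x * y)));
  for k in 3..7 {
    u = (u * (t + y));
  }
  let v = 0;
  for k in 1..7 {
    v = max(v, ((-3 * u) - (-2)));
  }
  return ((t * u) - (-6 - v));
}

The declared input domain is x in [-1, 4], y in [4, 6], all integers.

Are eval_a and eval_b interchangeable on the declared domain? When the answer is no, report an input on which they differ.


Side by side, the visible changes include: loop structure differs; and arithmetic usage differs; and constant usage differs; and statement counts differ.
Tracing x=0, y=4: eval_a: u := 1 | t := 11 | iter k=3: | u := 15 | iter k=4: | u := 225 | iter k=5: | u := 3375 | iter k=6: | u := 50625 | v := 0 | iter k=1: | v := 0 | iter k=2: | v := 0 | iter k=3: | v := 0 | iter k=4: | v := 0 | iter k=5: | v := 0 | iter k=6: | v := 0 | result 556881 | eval_b: u := 1 | t := 11 | u := 15 | u := 225 | u := 3375 | u := 50625 | v := 0 | iter k=1: | v := 0 | iter k=2: | v := 0 | iter k=3: | v := 0 | iter k=4: | v := 0 | iter k=5: | v := 0 | iter k=6: | v := 0 | result 556881 — matching result 556881.
Sweeping the whole domain (18 inputs) finds no disagreement.
verdict: equivalent


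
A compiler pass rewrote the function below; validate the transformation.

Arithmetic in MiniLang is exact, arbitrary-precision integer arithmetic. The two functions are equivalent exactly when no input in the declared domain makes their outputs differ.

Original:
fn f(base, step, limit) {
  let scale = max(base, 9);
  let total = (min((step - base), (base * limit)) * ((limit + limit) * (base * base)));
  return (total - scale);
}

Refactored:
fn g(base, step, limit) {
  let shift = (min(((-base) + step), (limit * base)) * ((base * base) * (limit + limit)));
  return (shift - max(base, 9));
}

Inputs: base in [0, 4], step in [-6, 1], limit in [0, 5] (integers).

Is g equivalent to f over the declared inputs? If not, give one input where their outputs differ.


Changes here: arithmetic usage differs; also local variable names differ; also statement counts differ; the full 240-point sweep finds no disagreement.
verdict: equivalent


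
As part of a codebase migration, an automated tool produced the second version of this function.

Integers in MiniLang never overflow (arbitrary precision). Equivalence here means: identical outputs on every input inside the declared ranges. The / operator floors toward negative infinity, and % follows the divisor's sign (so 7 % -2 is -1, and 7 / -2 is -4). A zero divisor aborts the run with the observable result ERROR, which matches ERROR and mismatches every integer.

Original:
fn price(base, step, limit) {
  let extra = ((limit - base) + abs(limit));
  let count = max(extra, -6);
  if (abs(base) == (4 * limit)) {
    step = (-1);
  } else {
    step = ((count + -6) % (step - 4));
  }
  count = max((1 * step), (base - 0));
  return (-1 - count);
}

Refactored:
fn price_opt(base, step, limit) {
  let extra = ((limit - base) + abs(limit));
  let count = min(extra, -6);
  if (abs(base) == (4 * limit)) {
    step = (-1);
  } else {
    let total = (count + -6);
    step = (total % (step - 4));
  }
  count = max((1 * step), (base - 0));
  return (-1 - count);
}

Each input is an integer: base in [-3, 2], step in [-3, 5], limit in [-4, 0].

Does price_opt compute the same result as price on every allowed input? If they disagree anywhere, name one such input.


There is a counterexample at base=-3, step=-2, limit=-4: 2 on one side, -1 on the other.
price: extra := 3 | count := 3 | (abs(base) == (4 * limit)): false | step := -3 | count := -3 | result 2
price_opt: extra := 3 | count := -6 | (abs(base) == (4 * limit)): false | total := -12 | step := 0 | count := 0 | result -1
verdict: not equivalent; witness: base=-3, step=-2, limit=-4


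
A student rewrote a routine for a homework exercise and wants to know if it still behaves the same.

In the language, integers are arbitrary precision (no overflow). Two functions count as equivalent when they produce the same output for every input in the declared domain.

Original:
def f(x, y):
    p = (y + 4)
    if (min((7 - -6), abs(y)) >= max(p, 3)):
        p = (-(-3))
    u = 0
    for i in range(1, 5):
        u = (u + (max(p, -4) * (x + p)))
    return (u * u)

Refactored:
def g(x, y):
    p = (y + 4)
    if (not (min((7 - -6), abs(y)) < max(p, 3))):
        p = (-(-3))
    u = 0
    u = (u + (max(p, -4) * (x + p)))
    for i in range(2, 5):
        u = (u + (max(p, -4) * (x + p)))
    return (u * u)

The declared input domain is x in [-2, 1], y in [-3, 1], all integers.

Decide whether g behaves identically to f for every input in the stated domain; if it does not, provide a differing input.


Side by side, the visible changes include: comparison usage differs, and loop structure differs, and constant usage differs, and min/max/abs usage differs, and boolean connective usage differs, and arithmetic usage differs, and statement counts differ.
Spot check at x=1, y=-2 — f: p becomes 2; next (min((7 - -6), abs(y)) >= max(p, 3)) evaluates to false; next u becomes 0; next at i=1:; next u becomes 6; next at i=2:; next u becomes 12; next at i=3:; next u becomes 18; next at i=4:; next u becomes 24; next final value 576. g: p becomes 2; next (not (min((7 - -6), abs(y)) < max(p, 3))) evaluates to false; next u becomes 0; next u becomes 6; next at i=2:; next u becomes 12; next at i=3:; next u becomes 18; next at i=4:; next u becomes 24; next final value 576. Both give 576.
Every one of the 20 inputs gives matching results.
verdict: equivalent


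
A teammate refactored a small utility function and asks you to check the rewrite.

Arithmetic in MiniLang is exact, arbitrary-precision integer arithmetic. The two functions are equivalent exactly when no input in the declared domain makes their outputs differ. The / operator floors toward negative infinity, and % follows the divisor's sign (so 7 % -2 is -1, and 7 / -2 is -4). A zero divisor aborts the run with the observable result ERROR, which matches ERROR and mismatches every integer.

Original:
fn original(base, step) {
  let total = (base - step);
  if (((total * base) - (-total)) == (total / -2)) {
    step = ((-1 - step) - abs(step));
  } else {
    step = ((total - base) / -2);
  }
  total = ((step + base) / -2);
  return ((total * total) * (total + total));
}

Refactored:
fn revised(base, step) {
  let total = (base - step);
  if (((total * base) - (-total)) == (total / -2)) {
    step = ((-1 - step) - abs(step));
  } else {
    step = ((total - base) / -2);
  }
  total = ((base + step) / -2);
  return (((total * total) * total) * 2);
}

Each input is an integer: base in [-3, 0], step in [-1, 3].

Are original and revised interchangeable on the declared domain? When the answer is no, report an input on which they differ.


Reading the diff, among the changes: arithmetic usage differs; constant usage differs.
Tracing base=-3, step=0: original: total=-3, then (((total * base) - (-total)) == (total / -2)) is false, then step=0, then total=1, then returns 2 | revised: total=-3, then (((total * base) - (-total)) == (total / -2)) is false, then step=0, then total=1, then returns 2 — matching result 2.
Checked all 20 inputs in the declared domain: the outputs agree on every one.
verdict: equivalent


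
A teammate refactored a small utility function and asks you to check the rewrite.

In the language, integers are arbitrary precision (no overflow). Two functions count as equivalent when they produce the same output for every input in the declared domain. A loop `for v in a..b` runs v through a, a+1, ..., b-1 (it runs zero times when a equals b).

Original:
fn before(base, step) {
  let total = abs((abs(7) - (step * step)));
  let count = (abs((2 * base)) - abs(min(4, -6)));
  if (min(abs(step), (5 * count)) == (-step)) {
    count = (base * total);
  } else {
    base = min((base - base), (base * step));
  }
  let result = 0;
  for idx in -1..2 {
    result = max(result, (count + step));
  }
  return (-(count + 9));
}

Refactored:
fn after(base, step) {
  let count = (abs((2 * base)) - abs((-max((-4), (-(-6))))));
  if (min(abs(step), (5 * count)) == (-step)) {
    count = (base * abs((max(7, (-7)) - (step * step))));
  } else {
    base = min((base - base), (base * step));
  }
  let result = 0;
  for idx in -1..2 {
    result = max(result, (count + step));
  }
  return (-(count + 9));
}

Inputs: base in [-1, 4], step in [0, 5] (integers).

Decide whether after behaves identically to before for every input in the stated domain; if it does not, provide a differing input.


Equivalent — the differences include local variable names differ, constant usage differs, min/max/abs usage differs, statement counts differ, yet no declared input distinguishes the two.
Spot check at base=4, step=5 — before: total becomes 18; next count becomes 2; next (min(abs(step), (5 * count)) == (-step)) evaluates to false; next base becomes 0; next result becomes 0; next at idx=-1:; next result becomes 7; next at idx=0:; next result becomes 7; next at idx=1:; next result becomes 7; next final value -11. after: count becomes 2; next (min(abs(step), (5 * count)) == (-step)) evaluates to false; next base becomes 0; next result becomes 0; next at idx=-1:; next result becomes 7; next at idx=0:; next result becomes 7; next at idx=1:; next result becomes 7; next final value -11. Both give -11.
Every one of the 36 inputs gives matching results.
verdict: equivalent


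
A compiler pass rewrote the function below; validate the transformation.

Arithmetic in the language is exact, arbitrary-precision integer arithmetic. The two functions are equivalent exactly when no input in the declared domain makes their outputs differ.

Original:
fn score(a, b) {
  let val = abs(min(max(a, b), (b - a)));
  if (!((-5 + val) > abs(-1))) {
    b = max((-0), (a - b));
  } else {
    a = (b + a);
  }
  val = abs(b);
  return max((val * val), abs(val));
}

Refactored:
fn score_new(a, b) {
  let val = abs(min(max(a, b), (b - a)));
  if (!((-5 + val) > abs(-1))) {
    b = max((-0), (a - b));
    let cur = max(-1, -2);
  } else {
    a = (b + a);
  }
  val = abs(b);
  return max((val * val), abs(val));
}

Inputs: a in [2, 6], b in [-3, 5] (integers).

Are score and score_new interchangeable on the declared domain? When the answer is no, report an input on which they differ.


Although local variable names differ, min/max/abs usage differs, constant usage differs, statement counts differ, 45/45 inputs agree.
verdict: equivalent


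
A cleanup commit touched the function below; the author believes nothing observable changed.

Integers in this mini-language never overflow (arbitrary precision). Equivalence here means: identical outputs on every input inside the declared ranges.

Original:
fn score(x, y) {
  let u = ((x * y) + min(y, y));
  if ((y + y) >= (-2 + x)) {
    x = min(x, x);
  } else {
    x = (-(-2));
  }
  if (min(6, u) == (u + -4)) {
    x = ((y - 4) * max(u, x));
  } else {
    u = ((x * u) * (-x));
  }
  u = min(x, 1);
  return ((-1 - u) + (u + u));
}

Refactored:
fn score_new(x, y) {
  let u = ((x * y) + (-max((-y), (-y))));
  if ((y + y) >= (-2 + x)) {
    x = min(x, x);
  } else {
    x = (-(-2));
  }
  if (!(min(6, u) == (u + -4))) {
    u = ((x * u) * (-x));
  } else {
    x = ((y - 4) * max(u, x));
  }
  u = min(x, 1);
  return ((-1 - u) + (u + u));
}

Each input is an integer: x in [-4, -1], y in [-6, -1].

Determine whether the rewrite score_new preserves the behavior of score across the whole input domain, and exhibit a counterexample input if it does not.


Behavior is preserved: although min/max/abs usage differs; also boolean connective usage differs, the outputs never diverge.
Tracing x=-1, y=-5: score: u becomes 0; next ((y + y) >= (-2 + x)) evaluates to false; next x becomes 2; next (min(6, u) == (u + -4)) evaluates to false; next u becomes 0; next u becomes 1; next final value 0 | score_new: u becomes 0; next ((y + y) >= (-2 + x)) evaluates to false; next x becomes 2; next (!(min(6, u) == (u + -4))) evaluates to true; next u becomes 0; next u becomes 1; next final value 0 — matching result 0.
Sweeping the whole domain (24 inputs) finds no disagreement.
verdict: equivalent


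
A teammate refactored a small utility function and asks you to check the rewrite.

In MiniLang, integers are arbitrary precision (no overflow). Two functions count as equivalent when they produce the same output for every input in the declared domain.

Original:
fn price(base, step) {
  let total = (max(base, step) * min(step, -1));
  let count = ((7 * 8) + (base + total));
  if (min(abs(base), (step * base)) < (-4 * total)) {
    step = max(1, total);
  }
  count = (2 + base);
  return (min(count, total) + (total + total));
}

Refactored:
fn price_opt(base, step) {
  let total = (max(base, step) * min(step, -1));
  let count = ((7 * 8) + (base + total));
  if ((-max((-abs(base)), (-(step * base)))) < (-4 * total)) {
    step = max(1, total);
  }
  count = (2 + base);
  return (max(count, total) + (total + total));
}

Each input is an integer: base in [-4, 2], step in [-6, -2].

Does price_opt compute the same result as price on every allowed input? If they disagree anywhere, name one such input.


Consider the input base=-4, step=-6.
price: total = 24; count = 76; (min(abs(base), (step * base)) < (-4 * total)) -> false; count = -2; return 46
price_opt: total = 24; count = 76; ((-max((-abs(base)), (-(step * base)))) < (-4 * total)) -> false; count = -2; return 72
46 and 72 differ, so these are not the same function on this domain.
verdict: not equivalent; witness: base=-4, step=-6


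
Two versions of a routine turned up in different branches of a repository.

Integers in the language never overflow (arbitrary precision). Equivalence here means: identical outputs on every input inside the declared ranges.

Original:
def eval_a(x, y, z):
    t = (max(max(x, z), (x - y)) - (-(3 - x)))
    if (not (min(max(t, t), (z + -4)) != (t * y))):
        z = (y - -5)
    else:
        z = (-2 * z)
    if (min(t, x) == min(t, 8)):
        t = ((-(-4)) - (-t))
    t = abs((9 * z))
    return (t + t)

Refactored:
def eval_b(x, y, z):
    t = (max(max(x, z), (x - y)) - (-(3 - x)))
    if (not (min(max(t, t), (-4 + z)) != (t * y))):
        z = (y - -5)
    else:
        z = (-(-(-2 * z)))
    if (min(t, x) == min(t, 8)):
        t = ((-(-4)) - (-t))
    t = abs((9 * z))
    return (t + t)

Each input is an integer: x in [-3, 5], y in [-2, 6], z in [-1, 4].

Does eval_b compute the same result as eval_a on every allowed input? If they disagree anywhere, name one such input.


Behavior is preserved: although same computation, different form, the outputs never diverge.
Spot check at x=-2, y=0, z=4 — eval_a: t = 9; (not (min(max(t, t), (z + -4)) != (t * y))) -> true; z = 5; (min(t, x) == min(t, 8)) -> false; t = 45; return 90. eval_b: t = 9; (not (min(max(t, t), (-4 + z)) != (t * y))) -> true; z = 5; (min(t, x) == min(t, 8)) -> false; t = 45; return 90. Both give 90.
Across all 486 domain points the two functions coincide.
verdict: equivalent


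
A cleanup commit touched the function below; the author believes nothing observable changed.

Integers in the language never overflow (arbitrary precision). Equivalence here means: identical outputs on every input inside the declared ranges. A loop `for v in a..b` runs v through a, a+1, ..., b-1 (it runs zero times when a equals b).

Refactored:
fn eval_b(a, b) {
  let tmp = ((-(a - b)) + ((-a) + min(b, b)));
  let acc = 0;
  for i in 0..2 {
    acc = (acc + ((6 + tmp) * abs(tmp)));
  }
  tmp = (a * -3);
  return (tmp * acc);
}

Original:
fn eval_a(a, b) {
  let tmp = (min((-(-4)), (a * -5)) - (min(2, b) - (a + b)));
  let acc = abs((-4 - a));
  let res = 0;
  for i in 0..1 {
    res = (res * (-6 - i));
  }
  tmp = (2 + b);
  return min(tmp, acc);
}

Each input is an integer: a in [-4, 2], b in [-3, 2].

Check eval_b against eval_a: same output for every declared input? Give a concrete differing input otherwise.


These are not equivalent — on a=-4, b=-3 the outputs split (-1 vs 384).
eval_a: tmp=0, then acc=0, then res=0, then (i=0), then res=0, then tmp=-1, then returns -1
eval_b: tmp=2, then acc=0, then (i=0), then acc=16, then (i=1), then acc=32, then tmp=12, then returns 384
verdict: not equivalent; witness: a=-4, b=-3
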